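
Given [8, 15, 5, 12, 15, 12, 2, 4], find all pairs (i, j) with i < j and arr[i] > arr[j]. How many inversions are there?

Finding inversions in [8, 15, 5, 12, 15, 12, 2, 4]:

(0, 2): arr[0]=8 > arr[2]=5
(0, 6): arr[0]=8 > arr[6]=2
(0, 7): arr[0]=8 > arr[7]=4
(1, 2): arr[1]=15 > arr[2]=5
(1, 3): arr[1]=15 > arr[3]=12
(1, 5): arr[1]=15 > arr[5]=12
(1, 6): arr[1]=15 > arr[6]=2
(1, 7): arr[1]=15 > arr[7]=4
(2, 6): arr[2]=5 > arr[6]=2
(2, 7): arr[2]=5 > arr[7]=4
(3, 6): arr[3]=12 > arr[6]=2
(3, 7): arr[3]=12 > arr[7]=4
(4, 5): arr[4]=15 > arr[5]=12
(4, 6): arr[4]=15 > arr[6]=2
(4, 7): arr[4]=15 > arr[7]=4
(5, 6): arr[5]=12 > arr[6]=2
(5, 7): arr[5]=12 > arr[7]=4

Total inversions: 17

The array has 17 inversion(s): (0,2), (0,6), (0,7), (1,2), (1,3), (1,5), (1,6), (1,7), (2,6), (2,7), (3,6), (3,7), (4,5), (4,6), (4,7), (5,6), (5,7). Each pair (i,j) satisfies i < j and arr[i] > arr[j].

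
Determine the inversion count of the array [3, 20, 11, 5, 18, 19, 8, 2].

Finding inversions in [3, 20, 11, 5, 18, 19, 8, 2]:

(0, 7): arr[0]=3 > arr[7]=2
(1, 2): arr[1]=20 > arr[2]=11
(1, 3): arr[1]=20 > arr[3]=5
(1, 4): arr[1]=20 > arr[4]=18
(1, 5): arr[1]=20 > arr[5]=19
(1, 6): arr[1]=20 > arr[6]=8
(1, 7): arr[1]=20 > arr[7]=2
(2, 3): arr[2]=11 > arr[3]=5
(2, 6): arr[2]=11 > arr[6]=8
(2, 7): arr[2]=11 > arr[7]=2
(3, 7): arr[3]=5 > arr[7]=2
(4, 6): arr[4]=18 > arr[6]=8
(4, 7): arr[4]=18 > arr[7]=2
(5, 6): arr[5]=19 > arr[6]=8
(5, 7): arr[5]=19 > arr[7]=2
(6, 7): arr[6]=8 > arr[7]=2

Total inversions: 16

The array has 16 inversion(s): (0,7), (1,2), (1,3), (1,4), (1,5), (1,6), (1,7), (2,3), (2,6), (2,7), (3,7), (4,6), (4,7), (5,6), (5,7), (6,7). Each pair (i,j) satisfies i < j and arr[i] > arr[j].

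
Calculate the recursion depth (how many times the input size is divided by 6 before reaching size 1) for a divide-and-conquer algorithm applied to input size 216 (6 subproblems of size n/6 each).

For divide and conquer with division factor 6:

Problem sizes at each level:
Level 0: 216
Level 1: 36
Level 2: 6
Level 3: 1

The root is level 0 and the size-1 base case is level 3 (the tree spans levels 0 through 3, i.e. 4 levels counting the root), so the depth is the number of divisions: log_6(216) = 3

The recursion tree depth is log_6(216) = 3. At each level, the problem size is divided by 6, so it takes 3 divisions to reduce to a base case of size 1. The algorithm makes 6 recursive calls at each level.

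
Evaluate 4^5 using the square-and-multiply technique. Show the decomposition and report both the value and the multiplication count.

Computing 4^5 by squaring (build up from 4^1; each line after the first costs one multiplication):

4^1 = 4
4^2 = (4^1)^2 = 4^2 = 16
4^4 = (4^2)^2 = 16^2 = 256
4^5 = 4 * 4^4 = 4 * 256 = 1024

Result: 1024
Multiplications needed: 3 (3 lines after 4^1)

4^5 = 1024. Using exponentiation by squaring, this requires 3 multiplications. The key idea: if the exponent is even, square the half-power; if odd, multiply by the base once.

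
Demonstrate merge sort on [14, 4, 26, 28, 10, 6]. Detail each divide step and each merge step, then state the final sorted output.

Merge sort trace:

Split: [14, 4, 26, 28, 10, 6] -> [14, 4, 26] and [28, 10, 6]
  Split: [14, 4, 26] -> [14] and [4, 26]
    Split: [4, 26] -> [4] and [26]
    Merge: [4] + [26] -> [4, 26]
  Merge: [14] + [4, 26] -> [4, 14, 26]
  Split: [28, 10, 6] -> [28] and [10, 6]
    Split: [10, 6] -> [10] and [6]
    Merge: [10] + [6] -> [6, 10]
  Merge: [28] + [6, 10] -> [6, 10, 28]
Merge: [4, 14, 26] + [6, 10, 28] -> [4, 6, 10, 14, 26, 28]

Final sorted array: [4, 6, 10, 14, 26, 28]

The merge sort proceeds by recursively splitting the array and merging sorted halves.
After all merges, the sorted array is [4, 6, 10, 14, 26, 28].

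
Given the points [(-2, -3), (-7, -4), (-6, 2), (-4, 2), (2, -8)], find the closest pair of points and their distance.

Computing all pairwise distances among 5 points:

d((-2, -3), (-7, -4)) = 5.099
d((-2, -3), (-6, 2)) = 6.4031
d((-2, -3), (-4, 2)) = 5.3852
d((-2, -3), (2, -8)) = 6.4031
d((-7, -4), (-6, 2)) = 6.0828
d((-7, -4), (-4, 2)) = 6.7082
d((-7, -4), (2, -8)) = 9.8489
d((-6, 2), (-4, 2)) = 2.0 <-- minimum
d((-6, 2), (2, -8)) = 12.8062
d((-4, 2), (2, -8)) = 11.6619

Closest pair: (-6, 2) and (-4, 2) with distance 2.0

The closest pair is (-6, 2) and (-4, 2) with Euclidean distance 2.0. For 5 points, brute-force pairwise comparison is shown above. For large n, the divide-and-conquer algorithm (sort by x, recurse on halves, check the dividing strip) achieves O(n log n).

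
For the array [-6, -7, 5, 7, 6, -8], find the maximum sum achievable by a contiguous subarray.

Using Kadane's algorithm on [-6, -7, 5, 7, 6, -8]:

Scanning through the array:
Position 1 (value -7): max_ending_here = -7, max_so_far = -6
Position 2 (value 5): max_ending_here = 5, max_so_far = 5
Position 3 (value 7): max_ending_here = 12, max_so_far = 12
Position 4 (value 6): max_ending_here = 18, max_so_far = 18
Position 5 (value -8): max_ending_here = 10, max_so_far = 18

Maximum subarray: [5, 7, 6]
Maximum sum: 18

The maximum subarray is [5, 7, 6] with sum 18. This subarray runs from index 2 to index 4.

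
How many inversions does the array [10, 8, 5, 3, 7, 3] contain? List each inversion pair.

Finding inversions in [10, 8, 5, 3, 7, 3]:

(0, 1): arr[0]=10 > arr[1]=8
(0, 2): arr[0]=10 > arr[2]=5
(0, 3): arr[0]=10 > arr[3]=3
(0, 4): arr[0]=10 > arr[4]=7
(0, 5): arr[0]=10 > arr[5]=3
(1, 2): arr[1]=8 > arr[2]=5
(1, 3): arr[1]=8 > arr[3]=3
(1, 4): arr[1]=8 > arr[4]=7
(1, 5): arr[1]=8 > arr[5]=3
(2, 3): arr[2]=5 > arr[3]=3
(2, 5): arr[2]=5 > arr[5]=3
(4, 5): arr[4]=7 > arr[5]=3

Total inversions: 12

The array has 12 inversion(s): (0,1), (0,2), (0,3), (0,4), (0,5), (1,2), (1,3), (1,4), (1,5), (2,3), (2,5), (4,5). Each pair (i,j) satisfies i < j and arr[i] > arr[j].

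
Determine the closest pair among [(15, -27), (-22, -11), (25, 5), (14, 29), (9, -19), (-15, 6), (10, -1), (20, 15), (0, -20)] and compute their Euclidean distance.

Computing all pairwise distances among 9 points:

d((15, -27), (-22, -11)) = 40.3113
d((15, -27), (25, 5)) = 33.5261
d((15, -27), (14, 29)) = 56.0089
d((15, -27), (9, -19)) = 10.0
d((15, -27), (-15, 6)) = 44.5982
d((15, -27), (10, -1)) = 26.4764
d((15, -27), (20, 15)) = 42.2966
d((15, -27), (0, -20)) = 16.5529
d((-22, -11), (25, 5)) = 49.6488
d((-22, -11), (14, 29)) = 53.8145
d((-22, -11), (9, -19)) = 32.0156
d((-22, -11), (-15, 6)) = 18.3848
d((-22, -11), (10, -1)) = 33.5261
d((-22, -11), (20, 15)) = 49.3964
d((-22, -11), (0, -20)) = 23.7697
d((25, 5), (14, 29)) = 26.4008
d((25, 5), (9, -19)) = 28.8444
d((25, 5), (-15, 6)) = 40.0125
d((25, 5), (10, -1)) = 16.1555
d((25, 5), (20, 15)) = 11.1803
d((25, 5), (0, -20)) = 35.3553
d((14, 29), (9, -19)) = 48.2597
d((14, 29), (-15, 6)) = 37.0135
d((14, 29), (10, -1)) = 30.2655
d((14, 29), (20, 15)) = 15.2315
d((14, 29), (0, -20)) = 50.9608
d((9, -19), (-15, 6)) = 34.6554
d((9, -19), (10, -1)) = 18.0278
d((9, -19), (20, 15)) = 35.7351
d((9, -19), (0, -20)) = 9.0554 <-- minimum
d((-15, 6), (10, -1)) = 25.9615
d((-15, 6), (20, 15)) = 36.1386
d((-15, 6), (0, -20)) = 30.0167
d((10, -1), (20, 15)) = 18.868
d((10, -1), (0, -20)) = 21.4709
d((20, 15), (0, -20)) = 40.3113

Closest pair: (9, -19) and (0, -20) with distance 9.0554

The closest pair is (9, -19) and (0, -20) with Euclidean distance 9.0554. For 9 points, brute-force pairwise comparison is shown above. For large n, the divide-and-conquer algorithm (sort by x, recurse on halves, check the dividing strip) achieves O(n log n).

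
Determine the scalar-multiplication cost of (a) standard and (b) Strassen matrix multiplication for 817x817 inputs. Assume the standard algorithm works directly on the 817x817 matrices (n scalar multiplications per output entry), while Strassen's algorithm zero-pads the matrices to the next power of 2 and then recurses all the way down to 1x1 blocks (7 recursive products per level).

Matrix multiplication for 817x817 matrices:

Strassen's algorithm requires power-of-2 dimensions. Pad 817x817 to 1024x1024 (next power of 2).

Standard algorithm: 817^3 = 545338513 multiplications
Strassen's algorithm: 7^(log2(1024)) = 7^10 = 282475249 multiplications
Savings: 545338513 - 282475249 = 262863264 multiplications

Standard: 545338513 multiplications (817^3). Strassen: 282475249 multiplications (7^10, after padding to 1024x1024). Strassen reduces 8 recursive multiplications to 7 at each level.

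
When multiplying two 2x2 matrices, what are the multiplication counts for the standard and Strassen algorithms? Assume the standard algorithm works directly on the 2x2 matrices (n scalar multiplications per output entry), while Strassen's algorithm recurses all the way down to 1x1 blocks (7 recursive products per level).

Matrix multiplication for 2x2 matrices:

Standard algorithm: 2^3 = 8 multiplications
Strassen's algorithm: 7^(log2(2)) = 7^1 = 7 multiplications
Savings: 8 - 7 = 1 multiplications

Standard: 8 multiplications (2^3). Strassen: 7 multiplications (7^1). Strassen reduces 8 recursive multiplications to 7 at each level.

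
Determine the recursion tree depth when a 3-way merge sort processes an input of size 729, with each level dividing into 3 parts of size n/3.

For divide and conquer with division factor 3:

Problem sizes at each level:
Level 0: 729
Level 1: 243
Level 2: 81
Level 3: 27
Level 4: 9
Level 5: 3
Level 6: 1

The root is level 0 and the size-1 base case is level 6 (the tree spans levels 0 through 6, i.e. 7 levels counting the root), so the depth is the number of divisions: log_3(729) = 6

The recursion tree depth is log_3(729) = 6. At each level, the problem size is divided by 3, so it takes 6 divisions to reduce to a base case of size 1. The algorithm makes 3 recursive calls at each level.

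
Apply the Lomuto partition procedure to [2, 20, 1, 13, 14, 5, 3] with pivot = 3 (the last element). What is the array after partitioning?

Lomuto partition with pivot = 3:

Initial array: [2, 20, 1, 13, 14, 5, 3]

arr[0]=2 <= 3: swap with position 0, array becomes [2, 20, 1, 13, 14, 5, 3]
arr[1]=20 > 3: no swap
arr[2]=1 <= 3: swap with position 1, array becomes [2, 1, 20, 13, 14, 5, 3]
arr[3]=13 > 3: no swap
arr[4]=14 > 3: no swap
arr[5]=5 > 3: no swap

Place pivot at position 2: [2, 1, 3, 13, 14, 5, 20]
Pivot position: 2

After partitioning with pivot 3, the array becomes [2, 1, 3, 13, 14, 5, 20]. The pivot is placed at index 2. All elements to the left of the pivot are <= 3, and all elements to the right are > 3.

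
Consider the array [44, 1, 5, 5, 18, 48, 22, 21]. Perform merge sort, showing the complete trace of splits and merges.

Merge sort trace:

Split: [44, 1, 5, 5, 18, 48, 22, 21] -> [44, 1, 5, 5] and [18, 48, 22, 21]
  Split: [44, 1, 5, 5] -> [44, 1] and [5, 5]
    Split: [44, 1] -> [44] and [1]
    Merge: [44] + [1] -> [1, 44]
    Split: [5, 5] -> [5] and [5]
    Merge: [5] + [5] -> [5, 5]
  Merge: [1, 44] + [5, 5] -> [1, 5, 5, 44]
  Split: [18, 48, 22, 21] -> [18, 48] and [22, 21]
    Split: [18, 48] -> [18] and [48]
    Merge: [18] + [48] -> [18, 48]
    Split: [22, 21] -> [22] and [21]
    Merge: [22] + [21] -> [21, 22]
  Merge: [18, 48] + [21, 22] -> [18, 21, 22, 48]
Merge: [1, 5, 5, 44] + [18, 21, 22, 48] -> [1, 5, 5, 18, 21, 22, 44, 48]

Final sorted array: [1, 5, 5, 18, 21, 22, 44, 48]

The merge sort proceeds by recursively splitting the array and merging sorted halves.
After all merges, the sorted array is [1, 5, 5, 18, 21, 22, 44, 48].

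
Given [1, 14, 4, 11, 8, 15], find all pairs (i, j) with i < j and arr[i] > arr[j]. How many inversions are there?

Finding inversions in [1, 14, 4, 11, 8, 15]:

(1, 2): arr[1]=14 > arr[2]=4
(1, 3): arr[1]=14 > arr[3]=11
(1, 4): arr[1]=14 > arr[4]=8
(3, 4): arr[3]=11 > arr[4]=8

Total inversions: 4

The array has 4 inversion(s): (1,2), (1,3), (1,4), (3,4). Each pair (i,j) satisfies i < j and arr[i] > arr[j].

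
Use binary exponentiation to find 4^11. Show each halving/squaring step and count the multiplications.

Computing 4^11 by squaring (build up from 4^1; each line after the first costs one multiplication):

4^1 = 4
4^2 = (4^1)^2 = 4^2 = 16
4^4 = (4^2)^2 = 16^2 = 256
4^5 = 4 * 4^4 = 4 * 256 = 1024
4^10 = (4^5)^2 = 1024^2 = 1048576
4^11 = 4 * 4^10 = 4 * 1048576 = 4194304

Result: 4194304
Multiplications needed: 5 (5 lines after 4^1)

4^11 = 4194304. Using exponentiation by squaring, this requires 5 multiplications. The key idea: if the exponent is even, square the half-power; if odd, multiply by the base once.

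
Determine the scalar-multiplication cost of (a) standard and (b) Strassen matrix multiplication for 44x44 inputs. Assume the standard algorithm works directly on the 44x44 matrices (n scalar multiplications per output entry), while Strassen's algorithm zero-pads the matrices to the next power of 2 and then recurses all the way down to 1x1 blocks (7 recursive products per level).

Matrix multiplication for 44x44 matrices:

Strassen's algorithm requires power-of-2 dimensions. Pad 44x44 to 64x64 (next power of 2).

Standard algorithm: 44^3 = 85184 multiplications
Strassen's algorithm: 7^(log2(64)) = 7^6 = 117649 multiplications
Difference: 85184 - 117649 = -32465 (Strassen uses MORE here due to padding overhead — for small or just-over-power-of-2 n, padding can outweigh the per-level savings)

Standard: 85184 multiplications (44^3). Strassen: 117649 multiplications (7^6, after padding to 64x64). Strassen reduces 8 recursive multiplications to 7 at each level.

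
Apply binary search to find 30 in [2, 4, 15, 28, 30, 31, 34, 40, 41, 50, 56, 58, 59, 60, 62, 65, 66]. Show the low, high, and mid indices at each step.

Binary search for 30 in [2, 4, 15, 28, 30, 31, 34, 40, 41, 50, 56, 58, 59, 60, 62, 65, 66]:

lo=0, hi=16, mid=8, arr[mid]=41 -> 41 > 30, search left half
lo=0, hi=7, mid=3, arr[mid]=28 -> 28 < 30, search right half
lo=4, hi=7, mid=5, arr[mid]=31 -> 31 > 30, search left half
lo=4, hi=4, mid=4, arr[mid]=30 -> Found target at index 4!

Binary search finds 30 at index 4 after 4 comparisons. The search repeatedly halves the search space by comparing with the middle element.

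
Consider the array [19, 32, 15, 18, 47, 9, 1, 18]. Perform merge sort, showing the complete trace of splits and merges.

Merge sort trace:

Split: [19, 32, 15, 18, 47, 9, 1, 18] -> [19, 32, 15, 18] and [47, 9, 1, 18]
  Split: [19, 32, 15, 18] -> [19, 32] and [15, 18]
    Split: [19, 32] -> [19] and [32]
    Merge: [19] + [32] -> [19, 32]
    Split: [15, 18] -> [15] and [18]
    Merge: [15] + [18] -> [15, 18]
  Merge: [19, 32] + [15, 18] -> [15, 18, 19, 32]
  Split: [47, 9, 1, 18] -> [47, 9] and [1, 18]
    Split: [47, 9] -> [47] and [9]
    Merge: [47] + [9] -> [9, 47]
    Split: [1, 18] -> [1] and [18]
    Merge: [1] + [18] -> [1, 18]
  Merge: [9, 47] + [1, 18] -> [1, 9, 18, 47]
Merge: [15, 18, 19, 32] + [1, 9, 18, 47] -> [1, 9, 15, 18, 18, 19, 32, 47]

Final sorted array: [1, 9, 15, 18, 18, 19, 32, 47]

The merge sort proceeds by recursively splitting the array and merging sorted halves.
After all merges, the sorted array is [1, 9, 15, 18, 18, 19, 32, 47].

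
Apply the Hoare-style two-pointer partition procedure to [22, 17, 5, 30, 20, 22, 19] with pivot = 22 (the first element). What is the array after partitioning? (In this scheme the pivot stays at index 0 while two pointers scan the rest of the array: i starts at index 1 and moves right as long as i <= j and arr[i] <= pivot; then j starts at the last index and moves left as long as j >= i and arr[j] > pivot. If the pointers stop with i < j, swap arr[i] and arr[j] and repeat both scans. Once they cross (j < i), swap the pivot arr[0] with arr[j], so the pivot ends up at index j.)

Hoare-style two-pointer partition with pivot = 22:

Initial array: [22, 17, 5, 30, 20, 22, 19]

Pointers start at i = 1, j = 6.
i stops at index 3 (arr[3]=30 > 22), j stops at index 6 (arr[6]=19 <= 22): swap arr[3] and arr[6], array becomes [22, 17, 5, 19, 20, 22, 30]
i ends at 6, j ends at 5: the pointers have crossed (j < i), so scanning stops.

Swap pivot arr[0] with arr[5] to place pivot at position 5: [22, 17, 5, 19, 20, 22, 30]
Pivot position: 5

After partitioning with pivot 22, the array becomes [22, 17, 5, 19, 20, 22, 30]. The pivot is placed at index 5. All elements to the left of the pivot are <= 22, and all elements to the right are > 22.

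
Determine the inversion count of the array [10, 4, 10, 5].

Finding inversions in [10, 4, 10, 5]:

(0, 1): arr[0]=10 > arr[1]=4
(0, 3): arr[0]=10 > arr[3]=5
(2, 3): arr[2]=10 > arr[3]=5

Total inversions: 3

The array has 3 inversion(s): (0,1), (0,3), (2,3). Each pair (i,j) satisfies i < j and arr[i] > arr[j].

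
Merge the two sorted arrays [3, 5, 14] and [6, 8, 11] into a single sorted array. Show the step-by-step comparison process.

Merging process:

Compare 3 vs 6: take 3 from left. Merged: [3]
Compare 5 vs 6: take 5 from left. Merged: [3, 5]
Compare 14 vs 6: take 6 from right. Merged: [3, 5, 6]
Compare 14 vs 8: take 8 from right. Merged: [3, 5, 6, 8]
Compare 14 vs 11: take 11 from right. Merged: [3, 5, 6, 8, 11]
Append remaining from left: [14]. Merged: [3, 5, 6, 8, 11, 14]

Final merged array: [3, 5, 6, 8, 11, 14]
Total comparisons: 5

The merged array is [3, 5, 6, 8, 11, 14], requiring 5 comparisons. The merge step runs in O(n) time where n is the total number of elements.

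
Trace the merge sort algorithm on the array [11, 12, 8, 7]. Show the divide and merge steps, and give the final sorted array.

Merge sort trace:

Split: [11, 12, 8, 7] -> [11, 12] and [8, 7]
  Split: [11, 12] -> [11] and [12]
  Merge: [11] + [12] -> [11, 12]
  Split: [8, 7] -> [8] and [7]
  Merge: [8] + [7] -> [7, 8]
Merge: [11, 12] + [7, 8] -> [7, 8, 11, 12]

Final sorted array: [7, 8, 11, 12]

The merge sort proceeds by recursively splitting the array and merging sorted halves.
After all merges, the sorted array is [7, 8, 11, 12].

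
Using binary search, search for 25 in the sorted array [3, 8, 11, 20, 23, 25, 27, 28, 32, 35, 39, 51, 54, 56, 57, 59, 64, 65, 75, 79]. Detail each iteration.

Binary search for 25 in [3, 8, 11, 20, 23, 25, 27, 28, 32, 35, 39, 51, 54, 56, 57, 59, 64, 65, 75, 79]:

lo=0, hi=19, mid=9, arr[mid]=35 -> 35 > 25, search left half
lo=0, hi=8, mid=4, arr[mid]=23 -> 23 < 25, search right half
lo=5, hi=8, mid=6, arr[mid]=27 -> 27 > 25, search left half
lo=5, hi=5, mid=5, arr[mid]=25 -> Found target at index 5!

Binary search finds 25 at index 5 after 4 comparisons. The search repeatedly halves the search space by comparing with the middle element.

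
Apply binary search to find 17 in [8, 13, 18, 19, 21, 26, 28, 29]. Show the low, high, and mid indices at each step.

Binary search for 17 in [8, 13, 18, 19, 21, 26, 28, 29]:

lo=0, hi=7, mid=3, arr[mid]=19 -> 19 > 17, search left half
lo=0, hi=2, mid=1, arr[mid]=13 -> 13 < 17, search right half
lo=2, hi=2, mid=2, arr[mid]=18 -> 18 > 17, search left half
lo=2 > hi=1, target 17 not found

Binary search determines that 17 is not in the array after 3 comparisons. The search space was exhausted without finding the target.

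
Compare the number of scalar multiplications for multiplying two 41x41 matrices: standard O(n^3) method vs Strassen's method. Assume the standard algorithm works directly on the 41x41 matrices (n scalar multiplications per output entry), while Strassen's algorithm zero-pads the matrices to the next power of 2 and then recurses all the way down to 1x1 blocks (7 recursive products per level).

Matrix multiplication for 41x41 matrices:

Strassen's algorithm requires power-of-2 dimensions. Pad 41x41 to 64x64 (next power of 2).

Standard algorithm: 41^3 = 68921 multiplications
Strassen's algorithm: 7^(log2(64)) = 7^6 = 117649 multiplications
Difference: 68921 - 117649 = -48728 (Strassen uses MORE here due to padding overhead — for small or just-over-power-of-2 n, padding can outweigh the per-level savings)

Standard: 68921 multiplications (41^3). Strassen: 117649 multiplications (7^6, after padding to 64x64). Strassen reduces 8 recursive multiplications to 7 at each level.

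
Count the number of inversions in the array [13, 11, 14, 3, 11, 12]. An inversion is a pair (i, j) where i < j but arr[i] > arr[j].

Finding inversions in [13, 11, 14, 3, 11, 12]:

(0, 1): arr[0]=13 > arr[1]=11
(0, 3): arr[0]=13 > arr[3]=3
(0, 4): arr[0]=13 > arr[4]=11
(0, 5): arr[0]=13 > arr[5]=12
(1, 3): arr[1]=11 > arr[3]=3
(2, 3): arr[2]=14 > arr[3]=3
(2, 4): arr[2]=14 > arr[4]=11
(2, 5): arr[2]=14 > arr[5]=12

Total inversions: 8

The array has 8 inversion(s): (0,1), (0,3), (0,4), (0,5), (1,3), (2,3), (2,4), (2,5). Each pair (i,j) satisfies i < j and arr[i] > arr[j].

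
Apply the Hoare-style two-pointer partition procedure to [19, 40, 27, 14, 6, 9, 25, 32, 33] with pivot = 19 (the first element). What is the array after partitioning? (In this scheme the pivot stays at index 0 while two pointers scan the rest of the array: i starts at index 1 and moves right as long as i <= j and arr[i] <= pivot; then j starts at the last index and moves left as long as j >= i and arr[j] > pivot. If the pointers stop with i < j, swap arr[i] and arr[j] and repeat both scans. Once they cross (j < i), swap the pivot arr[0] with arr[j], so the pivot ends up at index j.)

Hoare-style two-pointer partition with pivot = 19:

Initial array: [19, 40, 27, 14, 6, 9, 25, 32, 33]

Pointers start at i = 1, j = 8.
i stops at index 1 (arr[1]=40 > 19), j stops at index 5 (arr[5]=9 <= 19): swap arr[1] and arr[5], array becomes [19, 9, 27, 14, 6, 40, 25, 32, 33]
i stops at index 2 (arr[2]=27 > 19), j stops at index 4 (arr[4]=6 <= 19): swap arr[2] and arr[4], array becomes [19, 9, 6, 14, 27, 40, 25, 32, 33]
i ends at 4, j ends at 3: the pointers have crossed (j < i), so scanning stops.

Swap pivot arr[0] with arr[3] to place pivot at position 3: [14, 9, 6, 19, 27, 40, 25, 32, 33]
Pivot position: 3

After partitioning with pivot 19, the array becomes [14, 9, 6, 19, 27, 40, 25, 32, 33]. The pivot is placed at index 3. All elements to the left of the pivot are <= 19, and all elements to the right are > 19.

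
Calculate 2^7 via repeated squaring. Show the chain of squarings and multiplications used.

Computing 2^7 by squaring (build up from 2^1; each line after the first costs one multiplication):

2^1 = 2
2^2 = (2^1)^2 = 2^2 = 4
2^3 = 2 * 2^2 = 2 * 4 = 8
2^6 = (2^3)^2 = 8^2 = 64
2^7 = 2 * 2^6 = 2 * 64 = 128

Result: 128
Multiplications needed: 4 (4 lines after 2^1)

2^7 = 128. Using exponentiation by squaring, this requires 4 multiplications. The key idea: if the exponent is even, square the half-power; if odd, multiply by the base once.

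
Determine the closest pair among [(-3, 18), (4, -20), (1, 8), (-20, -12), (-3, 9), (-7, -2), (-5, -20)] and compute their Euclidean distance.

Computing all pairwise distances among 7 points:

d((-3, 18), (4, -20)) = 38.6394
d((-3, 18), (1, 8)) = 10.7703
d((-3, 18), (-20, -12)) = 34.4819
d((-3, 18), (-3, 9)) = 9.0
d((-3, 18), (-7, -2)) = 20.3961
d((-3, 18), (-5, -20)) = 38.0526
d((4, -20), (1, 8)) = 28.1603
d((4, -20), (-20, -12)) = 25.2982
d((4, -20), (-3, 9)) = 29.8329
d((4, -20), (-7, -2)) = 21.095
d((4, -20), (-5, -20)) = 9.0
d((1, 8), (-20, -12)) = 29.0
d((1, 8), (-3, 9)) = 4.1231 <-- minimum
d((1, 8), (-7, -2)) = 12.8062
d((1, 8), (-5, -20)) = 28.6356
d((-20, -12), (-3, 9)) = 27.0185
d((-20, -12), (-7, -2)) = 16.4012
d((-20, -12), (-5, -20)) = 17.0
d((-3, 9), (-7, -2)) = 11.7047
d((-3, 9), (-5, -20)) = 29.0689
d((-7, -2), (-5, -20)) = 18.1108

Closest pair: (1, 8) and (-3, 9) with distance 4.1231

The closest pair is (1, 8) and (-3, 9) with Euclidean distance 4.1231. For 7 points, brute-force pairwise comparison is shown above. For large n, the divide-and-conquer algorithm (sort by x, recurse on halves, check the dividing strip) achieves O(n log n).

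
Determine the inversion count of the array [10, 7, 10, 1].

Finding inversions in [10, 7, 10, 1]:

(0, 1): arr[0]=10 > arr[1]=7
(0, 3): arr[0]=10 > arr[3]=1
(1, 3): arr[1]=7 > arr[3]=1
(2, 3): arr[2]=10 > arr[3]=1

Total inversions: 4

The array has 4 inversion(s): (0,1), (0,3), (1,3), (2,3). Each pair (i,j) satisfies i < j and arr[i] > arr[j].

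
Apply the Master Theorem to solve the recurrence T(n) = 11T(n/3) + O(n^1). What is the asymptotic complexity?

Master Theorem for T(n) = 11T(n/3) + O(n^1):

a = 11, b = 3, c = 1
log_b(a) = log_3(11) = 2.1827

Case 1: c = 1 < log_3(11) = 2.1827
T(n) = O(n^(log_3 11))

For T(n) = 11T(n/3) + O(n^1): log_3(11) = 2.1827. This is Case 1 of the Master Theorem (c < log_b(a), work dominated by leaves), giving O(n^(log_3 11)).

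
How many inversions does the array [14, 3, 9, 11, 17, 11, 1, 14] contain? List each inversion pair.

Finding inversions in [14, 3, 9, 11, 17, 11, 1, 14]:

(0, 1): arr[0]=14 > arr[1]=3
(0, 2): arr[0]=14 > arr[2]=9
(0, 3): arr[0]=14 > arr[3]=11
(0, 5): arr[0]=14 > arr[5]=11
(0, 6): arr[0]=14 > arr[6]=1
(1, 6): arr[1]=3 > arr[6]=1
(2, 6): arr[2]=9 > arr[6]=1
(3, 6): arr[3]=11 > arr[6]=1
(4, 5): arr[4]=17 > arr[5]=11
(4, 6): arr[4]=17 > arr[6]=1
(4, 7): arr[4]=17 > arr[7]=14
(5, 6): arr[5]=11 > arr[6]=1

Total inversions: 12

The array has 12 inversion(s): (0,1), (0,2), (0,3), (0,5), (0,6), (1,6), (2,6), (3,6), (4,5), (4,6), (4,7), (5,6). Each pair (i,j) satisfies i < j and arr[i] > arr[j].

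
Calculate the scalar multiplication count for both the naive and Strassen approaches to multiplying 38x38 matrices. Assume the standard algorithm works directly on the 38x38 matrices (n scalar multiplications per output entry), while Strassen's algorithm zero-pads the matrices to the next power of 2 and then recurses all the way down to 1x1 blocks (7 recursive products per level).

Matrix multiplication for 38x38 matrices:

Strassen's algorithm requires power-of-2 dimensions. Pad 38x38 to 64x64 (next power of 2).

Standard algorithm: 38^3 = 54872 multiplications
Strassen's algorithm: 7^(log2(64)) = 7^6 = 117649 multiplications
Difference: 54872 - 117649 = -62777 (Strassen uses MORE here due to padding overhead — for small or just-over-power-of-2 n, padding can outweigh the per-level savings)

Standard: 54872 multiplications (38^3). Strassen: 117649 multiplications (7^6, after padding to 64x64). Strassen reduces 8 recursive multiplications to 7 at each level.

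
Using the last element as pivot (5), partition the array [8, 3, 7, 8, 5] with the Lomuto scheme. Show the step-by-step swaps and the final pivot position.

Lomuto partition with pivot = 5:

Initial array: [8, 3, 7, 8, 5]

arr[0]=8 > 5: no swap
arr[1]=3 <= 5: swap with position 0, array becomes [3, 8, 7, 8, 5]
arr[2]=7 > 5: no swap
arr[3]=8 > 5: no swap

Place pivot at position 1: [3, 5, 7, 8, 8]
Pivot position: 1

After partitioning with pivot 5, the array becomes [3, 5, 7, 8, 8]. The pivot is placed at index 1. All elements to the left of the pivot are <= 5, and all elements to the right are > 5.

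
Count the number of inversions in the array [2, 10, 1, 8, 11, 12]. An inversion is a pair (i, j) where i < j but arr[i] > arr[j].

Finding inversions in [2, 10, 1, 8, 11, 12]:

(0, 2): arr[0]=2 > arr[2]=1
(1, 2): arr[1]=10 > arr[2]=1
(1, 3): arr[1]=10 > arr[3]=8

Total inversions: 3

The array has 3 inversion(s): (0,2), (1,2), (1,3). Each pair (i,j) satisfies i < j and arr[i] > arr[j].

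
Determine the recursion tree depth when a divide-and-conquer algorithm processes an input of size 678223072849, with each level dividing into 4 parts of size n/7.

For divide and conquer with division factor 7:

Problem sizes at each level:
Level 0: 678223072849
Level 1: 96889010407
Level 2: 13841287201
Level 3: 1977326743
Level 4: 282475249
Level 5: 40353607
Level 6: 5764801
Level 7: 823543
Level 8: 117649
Level 9: 16807
Level 10: 2401
Level 11: 343
Level 12: 49
Level 13: 7
Level 14: 1

The root is level 0 and the size-1 base case is level 14 (the tree spans levels 0 through 14, i.e. 15 levels counting the root), so the depth is the number of divisions: log_7(678223072849) = 14

The recursion tree depth is log_7(678223072849) = 14. At each level, the problem size is divided by 7, so it takes 14 divisions to reduce to a base case of size 1. The algorithm makes 4 recursive calls at each level.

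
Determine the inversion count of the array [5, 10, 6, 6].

Finding inversions in [5, 10, 6, 6]:

(1, 2): arr[1]=10 > arr[2]=6
(1, 3): arr[1]=10 > arr[3]=6

Total inversions: 2

The array has 2 inversion(s): (1,2), (1,3). Each pair (i,j) satisfies i < j and arr[i] > arr[j].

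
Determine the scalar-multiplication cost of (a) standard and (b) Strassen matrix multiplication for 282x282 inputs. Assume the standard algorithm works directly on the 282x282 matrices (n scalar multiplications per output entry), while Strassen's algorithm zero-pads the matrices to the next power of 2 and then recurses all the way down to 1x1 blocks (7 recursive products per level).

Matrix multiplication for 282x282 matrices:

Strassen's algorithm requires power-of-2 dimensions. Pad 282x282 to 512x512 (next power of 2).

Standard algorithm: 282^3 = 22425768 multiplications
Strassen's algorithm: 7^(log2(512)) = 7^9 = 40353607 multiplications
Difference: 22425768 - 40353607 = -17927839 (Strassen uses MORE here due to padding overhead — for small or just-over-power-of-2 n, padding can outweigh the per-level savings)

Standard: 22425768 multiplications (282^3). Strassen: 40353607 multiplications (7^9, after padding to 512x512). Strassen reduces 8 recursive multiplications to 7 at each level.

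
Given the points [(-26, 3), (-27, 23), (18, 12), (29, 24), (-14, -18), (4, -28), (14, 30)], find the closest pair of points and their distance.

Computing all pairwise distances among 7 points:

d((-26, 3), (-27, 23)) = 20.025
d((-26, 3), (18, 12)) = 44.911
d((-26, 3), (29, 24)) = 58.8727
d((-26, 3), (-14, -18)) = 24.1868
d((-26, 3), (4, -28)) = 43.1393
d((-26, 3), (14, 30)) = 48.2597
d((-27, 23), (18, 12)) = 46.3249
d((-27, 23), (29, 24)) = 56.0089
d((-27, 23), (-14, -18)) = 43.0116
d((-27, 23), (4, -28)) = 59.6825
d((-27, 23), (14, 30)) = 41.5933
d((18, 12), (29, 24)) = 16.2788
d((18, 12), (-14, -18)) = 43.8634
d((18, 12), (4, -28)) = 42.3792
d((18, 12), (14, 30)) = 18.4391
d((29, 24), (-14, -18)) = 60.1082
d((29, 24), (4, -28)) = 57.6975
d((29, 24), (14, 30)) = 16.1555 <-- minimum
d((-14, -18), (4, -28)) = 20.5913
d((-14, -18), (14, 30)) = 55.5698
d((4, -28), (14, 30)) = 58.8558

Closest pair: (29, 24) and (14, 30) with distance 16.1555

The closest pair is (29, 24) and (14, 30) with Euclidean distance 16.1555. For 7 points, brute-force pairwise comparison is shown above. For large n, the divide-and-conquer algorithm (sort by x, recurse on halves, check the dividing strip) achieves O(n log n).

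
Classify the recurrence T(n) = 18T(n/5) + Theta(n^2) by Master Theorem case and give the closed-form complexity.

Master Theorem for T(n) = 18T(n/5) + O(n^2):

a = 18, b = 5, c = 2
log_b(a) = log_5(18) = 1.7959

Case 3: c = 2 > log_5(18) = 1.7959
T(n) = O(n^2) = O(n^2)

For T(n) = 18T(n/5) + O(n^2): log_5(18) = 1.7959. This is Case 3 of the Master Theorem (c > log_b(a), work dominated by root), giving O(n^2).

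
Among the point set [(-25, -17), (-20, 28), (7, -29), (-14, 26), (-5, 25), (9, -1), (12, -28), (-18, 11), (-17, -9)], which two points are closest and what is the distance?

Computing all pairwise distances among 9 points:

d((-25, -17), (-20, 28)) = 45.2769
d((-25, -17), (7, -29)) = 34.176
d((-25, -17), (-14, 26)) = 44.3847
d((-25, -17), (-5, 25)) = 46.5188
d((-25, -17), (9, -1)) = 37.5766
d((-25, -17), (12, -28)) = 38.6005
d((-25, -17), (-18, 11)) = 28.8617
d((-25, -17), (-17, -9)) = 11.3137
d((-20, 28), (7, -29)) = 63.0714
d((-20, 28), (-14, 26)) = 6.3246
d((-20, 28), (-5, 25)) = 15.2971
d((-20, 28), (9, -1)) = 41.0122
d((-20, 28), (12, -28)) = 64.4981
d((-20, 28), (-18, 11)) = 17.1172
d((-20, 28), (-17, -9)) = 37.1214
d((7, -29), (-14, 26)) = 58.8727
d((7, -29), (-5, 25)) = 55.3173
d((7, -29), (9, -1)) = 28.0713
d((7, -29), (12, -28)) = 5.099 <-- minimum
d((7, -29), (-18, 11)) = 47.1699
d((7, -29), (-17, -9)) = 31.241
d((-14, 26), (-5, 25)) = 9.0554
d((-14, 26), (9, -1)) = 35.4683
d((-14, 26), (12, -28)) = 59.9333
d((-14, 26), (-18, 11)) = 15.5242
d((-14, 26), (-17, -9)) = 35.1283
d((-5, 25), (9, -1)) = 29.5296
d((-5, 25), (12, -28)) = 55.6597
d((-5, 25), (-18, 11)) = 19.105
d((-5, 25), (-17, -9)) = 36.0555
d((9, -1), (12, -28)) = 27.1662
d((9, -1), (-18, 11)) = 29.5466
d((9, -1), (-17, -9)) = 27.2029
d((12, -28), (-18, 11)) = 49.2037
d((12, -28), (-17, -9)) = 34.6699
d((-18, 11), (-17, -9)) = 20.025

Closest pair: (7, -29) and (12, -28) with distance 5.099

The closest pair is (7, -29) and (12, -28) with Euclidean distance 5.099. For 9 points, brute-force pairwise comparison is shown above. For large n, the divide-and-conquer algorithm (sort by x, recurse on halves, check the dividing strip) achieves O(n log n).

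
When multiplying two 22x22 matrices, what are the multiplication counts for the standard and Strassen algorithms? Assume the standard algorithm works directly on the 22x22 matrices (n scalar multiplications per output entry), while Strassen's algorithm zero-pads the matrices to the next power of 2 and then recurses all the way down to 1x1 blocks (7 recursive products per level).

Matrix multiplication for 22x22 matrices:

Strassen's algorithm requires power-of-2 dimensions. Pad 22x22 to 32x32 (next power of 2).

Standard algorithm: 22^3 = 10648 multiplications
Strassen's algorithm: 7^(log2(32)) = 7^5 = 16807 multiplications
Difference: 10648 - 16807 = -6159 (Strassen uses MORE here due to padding overhead — for small or just-over-power-of-2 n, padding can outweigh the per-level savings)

Standard: 10648 multiplications (22^3). Strassen: 16807 multiplications (7^5, after padding to 32x32). Strassen reduces 8 recursive multiplications to 7 at each level.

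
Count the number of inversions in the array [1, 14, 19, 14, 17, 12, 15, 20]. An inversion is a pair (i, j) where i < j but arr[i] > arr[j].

Finding inversions in [1, 14, 19, 14, 17, 12, 15, 20]:

(1, 5): arr[1]=14 > arr[5]=12
(2, 3): arr[2]=19 > arr[3]=14
(2, 4): arr[2]=19 > arr[4]=17
(2, 5): arr[2]=19 > arr[5]=12
(2, 6): arr[2]=19 > arr[6]=15
(3, 5): arr[3]=14 > arr[5]=12
(4, 5): arr[4]=17 > arr[5]=12
(4, 6): arr[4]=17 > arr[6]=15

Total inversions: 8

The array has 8 inversion(s): (1,5), (2,3), (2,4), (2,5), (2,6), (3,5), (4,5), (4,6). Each pair (i,j) satisfies i < j and arr[i] > arr[j].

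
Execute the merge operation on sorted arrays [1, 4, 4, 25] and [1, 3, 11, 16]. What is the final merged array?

Merging process:

Compare 1 vs 1: take 1 from left. Merged: [1]
Compare 4 vs 1: take 1 from right. Merged: [1, 1]
Compare 4 vs 3: take 3 from right. Merged: [1, 1, 3]
Compare 4 vs 11: take 4 from left. Merged: [1, 1, 3, 4]
Compare 4 vs 11: take 4 from left. Merged: [1, 1, 3, 4, 4]
Compare 25 vs 11: take 11 from right. Merged: [1, 1, 3, 4, 4, 11]
Compare 25 vs 16: take 16 from right. Merged: [1, 1, 3, 4, 4, 11, 16]
Append remaining from left: [25]. Merged: [1, 1, 3, 4, 4, 11, 16, 25]

Final merged array: [1, 1, 3, 4, 4, 11, 16, 25]
Total comparisons: 7

The merged array is [1, 1, 3, 4, 4, 11, 16, 25], requiring 7 comparisons. The merge step runs in O(n) time where n is the total number of elements.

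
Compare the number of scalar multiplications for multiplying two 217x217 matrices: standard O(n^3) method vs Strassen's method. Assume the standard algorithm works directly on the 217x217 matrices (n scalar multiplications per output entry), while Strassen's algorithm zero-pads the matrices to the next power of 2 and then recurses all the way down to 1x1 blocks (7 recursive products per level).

Matrix multiplication for 217x217 matrices:

Strassen's algorithm requires power-of-2 dimensions. Pad 217x217 to 256x256 (next power of 2).

Standard algorithm: 217^3 = 10218313 multiplications
Strassen's algorithm: 7^(log2(256)) = 7^8 = 5764801 multiplications
Savings: 10218313 - 5764801 = 4453512 multiplications

Standard: 10218313 multiplications (217^3). Strassen: 5764801 multiplications (7^8, after padding to 256x256). Strassen reduces 8 recursive multiplications to 7 at each level.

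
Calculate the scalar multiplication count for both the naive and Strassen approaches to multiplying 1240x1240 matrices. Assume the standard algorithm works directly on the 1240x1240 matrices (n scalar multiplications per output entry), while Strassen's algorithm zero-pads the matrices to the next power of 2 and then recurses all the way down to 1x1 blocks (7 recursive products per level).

Matrix multiplication for 1240x1240 matrices:

Strassen's algorithm requires power-of-2 dimensions. Pad 1240x1240 to 2048x2048 (next power of 2).

Standard algorithm: 1240^3 = 1906624000 multiplications
Strassen's algorithm: 7^(log2(2048)) = 7^11 = 1977326743 multiplications
Difference: 1906624000 - 1977326743 = -70702743 (Strassen uses MORE here due to padding overhead — for small or just-over-power-of-2 n, padding can outweigh the per-level savings)

Standard: 1906624000 multiplications (1240^3). Strassen: 1977326743 multiplications (7^11, after padding to 2048x2048). Strassen reduces 8 recursive multiplications to 7 at each level.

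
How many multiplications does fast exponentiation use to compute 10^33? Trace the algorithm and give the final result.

Computing 10^33 by squaring (build up from 10^1; each line after the first costs one multiplication):

10^1 = 10
10^2 = (10^1)^2 = 10^2 = 100
10^4 = (10^2)^2 = 100^2 = 10000
10^8 = (10^4)^2 = 10000^2 = 100000000
10^16 = (10^8)^2 = 100000000^2 = 10000000000000000
10^32 = (10^16)^2 = 10000000000000000^2 = 100000000000000000000000000000000
10^33 = 10 * 10^32 = 10 * 100000000000000000000000000000000 = 1000000000000000000000000000000000

Result: 1000000000000000000000000000000000
Multiplications needed: 6 (6 lines after 10^1)

10^33 = 1000000000000000000000000000000000. Using exponentiation by squaring, this requires 6 multiplications. The key idea: if the exponent is even, square the half-power; if odd, multiply by the base once.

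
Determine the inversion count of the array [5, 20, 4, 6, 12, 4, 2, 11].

Finding inversions in [5, 20, 4, 6, 12, 4, 2, 11]:

(0, 2): arr[0]=5 > arr[2]=4
(0, 5): arr[0]=5 > arr[5]=4
(0, 6): arr[0]=5 > arr[6]=2
(1, 2): arr[1]=20 > arr[2]=4
(1, 3): arr[1]=20 > arr[3]=6
(1, 4): arr[1]=20 > arr[4]=12
(1, 5): arr[1]=20 > arr[5]=4
(1, 6): arr[1]=20 > arr[6]=2
(1, 7): arr[1]=20 > arr[7]=11
(2, 6): arr[2]=4 > arr[6]=2
(3, 5): arr[3]=6 > arr[5]=4
(3, 6): arr[3]=6 > arr[6]=2
(4, 5): arr[4]=12 > arr[5]=4
(4, 6): arr[4]=12 > arr[6]=2
(4, 7): arr[4]=12 > arr[7]=11
(5, 6): arr[5]=4 > arr[6]=2

Total inversions: 16

The array has 16 inversion(s): (0,2), (0,5), (0,6), (1,2), (1,3), (1,4), (1,5), (1,6), (1,7), (2,6), (3,5), (3,6), (4,5), (4,6), (4,7), (5,6). Each pair (i,j) satisfies i < j and arr[i] > arr[j].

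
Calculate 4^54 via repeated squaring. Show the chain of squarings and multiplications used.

Computing 4^54 by squaring (build up from 4^1; each line after the first costs one multiplication):

4^1 = 4
4^2 = (4^1)^2 = 4^2 = 16
4^3 = 4 * 4^2 = 4 * 16 = 64
4^6 = (4^3)^2 = 64^2 = 4096
4^12 = (4^6)^2 = 4096^2 = 16777216
4^13 = 4 * 4^12 = 4 * 16777216 = 67108864
4^26 = (4^13)^2 = 67108864^2 = 4503599627370496
4^27 = 4 * 4^26 = 4 * 4503599627370496 = 18014398509481984
4^54 = (4^27)^2 = 18014398509481984^2 = 324518553658426726783156020576256

Result: 324518553658426726783156020576256
Multiplications needed: 8 (8 lines after 4^1)

4^54 = 324518553658426726783156020576256. Using exponentiation by squaring, this requires 8 multiplications. The key idea: if the exponent is even, square the half-power; if odd, multiply by the base once.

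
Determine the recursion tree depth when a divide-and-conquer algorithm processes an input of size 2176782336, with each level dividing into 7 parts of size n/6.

For divide and conquer with division factor 6:

Problem sizes at each level:
Level 0: 2176782336
Level 1: 362797056
Level 2: 60466176
Level 3: 10077696
Level 4: 1679616
Level 5: 279936
Level 6: 46656
Level 7: 7776
Level 8: 1296
Level 9: 216
Level 10: 36
Level 11: 6
Level 12: 1

The root is level 0 and the size-1 base case is level 12 (the tree spans levels 0 through 12, i.e. 13 levels counting the root), so the depth is the number of divisions: log_6(2176782336) = 12

The recursion tree depth is log_6(2176782336) = 12. At each level, the problem size is divided by 6, so it takes 12 divisions to reduce to a base case of size 1. The algorithm makes 7 recursive calls at each level.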